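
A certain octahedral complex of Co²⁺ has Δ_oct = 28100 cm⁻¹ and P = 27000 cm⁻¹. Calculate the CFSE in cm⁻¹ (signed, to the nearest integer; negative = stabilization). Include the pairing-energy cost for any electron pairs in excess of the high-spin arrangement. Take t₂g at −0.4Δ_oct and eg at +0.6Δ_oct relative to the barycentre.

Group 9 minus oxidation state +2 gives a d⁷ configuration for Co²⁺.
Here Δ_oct > P (28100 > 27000), so the low-spin state is favoured.
Configuration: t₂g⁶ eg¹.
Orbital CFSE = -1.8Δ_oct = -1.8 × 28100 = -50580 cm⁻¹.
Excess pairs vs high-spin: 3 − 2 = 1; pairing cost = +27000 cm⁻¹.
Net CFSE = -50580 + 27000 = -23580 cm⁻¹.

-23580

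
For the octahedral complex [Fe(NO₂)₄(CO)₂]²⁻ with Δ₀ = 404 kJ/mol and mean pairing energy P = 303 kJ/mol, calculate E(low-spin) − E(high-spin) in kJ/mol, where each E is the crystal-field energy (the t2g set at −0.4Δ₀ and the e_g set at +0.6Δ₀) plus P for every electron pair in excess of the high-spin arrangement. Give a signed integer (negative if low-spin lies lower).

-202

Ligand charges: 4×(-1) from NO₂⁻ and 2×(+0) from CO sum to -4; with overall charge -2, Fe is +2.
Fe²⁺: group 8, so d-count = 8 − 2 = 6.
In the high-spin limit (t2g^4 e_g^2) the orbital term is -0.4Δ₀ = -162 kJ/mol, with no excess pairing.
Low-spin t2g^6 e_g^0 gives -2.4Δ₀ = -970 kJ/mol, but forming 2 extra pairs costs 2P = 606 kJ/mol, so E(LS) = -970 + 606 = -364 kJ/mol.
The difference is -364 − (-162) = -202 kJ/mol, so low-spin lies lower.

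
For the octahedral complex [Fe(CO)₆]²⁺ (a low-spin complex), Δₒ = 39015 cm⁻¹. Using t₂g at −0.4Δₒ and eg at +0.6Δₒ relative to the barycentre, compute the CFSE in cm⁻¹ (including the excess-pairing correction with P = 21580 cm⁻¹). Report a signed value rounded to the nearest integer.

-50476

CO is neutral, so the +2 overall charge sits on Fe: oxidation state +2.
Group 8 minus oxidation state +2 gives a d⁶ configuration for Fe²⁺.
The d⁶ electrons fill as t₂g⁶ eg⁰.
The orbital stabilization is -2.4Δₒ = -2.4 × 39015 = -93636 cm⁻¹.
High-spin d⁶ would be t₂g⁴ eg² with 1 pair; low-spin has 3, so 2 excess pairs cost +2P = +43160 cm⁻¹.
Net CFSE = -93636 + 43160 = -50476 cm⁻¹.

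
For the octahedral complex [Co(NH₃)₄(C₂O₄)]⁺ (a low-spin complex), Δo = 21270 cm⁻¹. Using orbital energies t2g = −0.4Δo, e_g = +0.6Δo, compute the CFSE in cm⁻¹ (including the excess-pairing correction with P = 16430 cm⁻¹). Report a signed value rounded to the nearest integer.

-18188

Ligand charges: 4×(+0) from NH₃ and 1×(-2) from C₂O₄²⁻ sum to -2; with overall charge +1, Co is +3.
Co sits in group 9; removing 3 electrons leaves Co³⁺ with 9 − 3 = 6 d electrons.
Electron filling gives t2g^6 e_g^0.
CFSE(orbital) = 6×(-0.4Δo) + 0×(0.6Δo) = -2.4Δo; with Δo = 21270 cm⁻¹ that is -51048 cm⁻¹.
Pairing penalty: 3 pairs vs 1 in the high-spin reference → 2 extra × P = 32860 cm⁻¹.
Overall CFSE = -51048 + 32860 = -18188 cm⁻¹.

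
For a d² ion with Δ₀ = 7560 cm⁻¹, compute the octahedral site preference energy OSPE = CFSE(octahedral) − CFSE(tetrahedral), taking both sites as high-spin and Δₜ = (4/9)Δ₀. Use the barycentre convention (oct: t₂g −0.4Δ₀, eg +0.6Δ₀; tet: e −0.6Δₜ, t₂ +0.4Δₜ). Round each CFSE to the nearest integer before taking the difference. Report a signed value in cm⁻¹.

-2016

Octahedral (high-spin): t₂g² eg⁰, CFSE = 2(−0.4) + 0(+0.6) = -0.8Δ₀ = -0.8 × 7560 = -6048 cm⁻¹.
Tetrahedral e² t₂⁰ gives -1.2Δₜ = -1.2 × (4/9) × 7560 = -4032 cm⁻¹.
OSPE = CFSE(oct) − CFSE(tet) = -6048 − (-4032) = -2016 cm⁻¹.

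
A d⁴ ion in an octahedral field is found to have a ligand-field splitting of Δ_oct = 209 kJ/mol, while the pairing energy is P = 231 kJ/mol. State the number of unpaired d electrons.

4

Δ_oct < P, so pairing is avoided: the ground state is high-spin.
Filling d⁴ accordingly: t2g^3 e_g^1.
Unpaired electrons: 4.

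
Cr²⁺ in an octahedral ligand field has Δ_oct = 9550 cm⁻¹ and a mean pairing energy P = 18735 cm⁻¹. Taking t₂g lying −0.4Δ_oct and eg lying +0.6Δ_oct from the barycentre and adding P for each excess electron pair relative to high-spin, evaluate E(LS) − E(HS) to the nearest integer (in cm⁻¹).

Cr is in group 6, so Cr²⁺ is d⁴ (6 − 2 = 4).
In the high-spin limit (t₂g³ eg¹) the orbital term is -0.6Δ_oct = -5730 cm⁻¹, with no excess pairing.
Low-spin: t₂g⁴ eg⁰, orbital CFSE = -1.6Δ_oct = -15280 cm⁻¹; plus 1 excess pair × P = +18735 cm⁻¹; total 3455 cm⁻¹.
Thus E(LS) − E(HS) = 9185 cm⁻¹.

9185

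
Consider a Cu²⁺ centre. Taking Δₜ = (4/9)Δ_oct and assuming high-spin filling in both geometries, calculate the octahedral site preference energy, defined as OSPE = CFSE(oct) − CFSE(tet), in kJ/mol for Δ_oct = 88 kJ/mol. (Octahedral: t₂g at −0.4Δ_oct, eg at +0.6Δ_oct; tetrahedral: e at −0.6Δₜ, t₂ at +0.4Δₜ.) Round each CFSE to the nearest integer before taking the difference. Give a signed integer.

Cu²⁺: group 11, so d-count = 11 − 2 = 9.
In an octahedral site d⁹ (HS) is t₂g⁶ eg³, giving CFSE(oct) = -0.6Δ_oct = -53 kJ/mol.
In a tetrahedral site the filling is e⁴ t₂⁵: CFSE(tet) = -0.4Δₜ = -0.4 × (4/9)(88) = -16 kJ/mol.
OSPE = CFSE(oct) − CFSE(tet) = -53 − (-16) = -37 kJ/mol.

-37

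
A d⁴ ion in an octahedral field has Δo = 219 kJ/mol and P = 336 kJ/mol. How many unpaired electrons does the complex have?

4

Here Δo < P (219 < 336), so the high-spin state is favoured.
Filling d⁴ accordingly: t₂g³ eg¹.
Unpaired electrons: 4.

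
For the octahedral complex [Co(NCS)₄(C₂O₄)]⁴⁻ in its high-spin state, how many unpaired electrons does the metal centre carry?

Ligand charges: 4×(-1) from NCS⁻ and 1×(-2) from C₂O₄²⁻ sum to -6; with overall charge -4, Co is +2.
Co²⁺: group 9, so d-count = 9 − 2 = 7.
Configuration: t₂g⁵ eg², giving 3 unpaired electrons.

3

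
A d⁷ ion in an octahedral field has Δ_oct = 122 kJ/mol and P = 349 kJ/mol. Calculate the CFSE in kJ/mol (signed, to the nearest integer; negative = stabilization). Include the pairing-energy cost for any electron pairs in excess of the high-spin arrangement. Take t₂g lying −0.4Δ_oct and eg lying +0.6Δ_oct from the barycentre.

-98

Since Δ_oct = 122 kJ/mol < P = 349 kJ/mol, the complex adopts the high-spin configuration.
Filling d⁷ accordingly: t₂g⁵ eg².
Orbital CFSE = -0.8Δ_oct = -0.8 × 122 = -98 kJ/mol.
High-spin has no excess pairs, so no pairing correction applies.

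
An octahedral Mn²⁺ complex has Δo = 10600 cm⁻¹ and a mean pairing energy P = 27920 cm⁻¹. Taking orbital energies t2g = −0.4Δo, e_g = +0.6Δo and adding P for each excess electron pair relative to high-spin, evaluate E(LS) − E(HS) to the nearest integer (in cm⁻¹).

Group 7 minus oxidation state +2 gives a d⁵ configuration for Mn²⁺.
High-spin d⁵ fills as t2g^3 e_g^2 with CFSE 3(−0.4) + 2(+0.6) = 0.0Δo = 0 cm⁻¹.
For low-spin the configuration is t2g^5 e_g^0: orbital energy -2.0 × 10600 = -21200 cm⁻¹, and 2 additional pairs relative to high-spin add 55840 cm⁻¹, giving 34640 cm⁻¹.
E(LS) − E(HS) = 34640 − (0) = 34640 cm⁻¹.

34640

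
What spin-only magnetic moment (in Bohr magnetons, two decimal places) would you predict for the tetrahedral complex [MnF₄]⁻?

4.90 Bohr magnetons

Each F⁻ contributes -1; 4 × (-1) = -4. With overall charge -1, Mn is in the +3 oxidation state.
Mn sits in group 7; removing 3 electrons leaves Mn³⁺ with 7 − 3 = 4 d electrons.
Tetrahedral splitting is small, so the complex is high-spin.
Configuration: e^2 t2^2 → 4 unpaired electrons.
μ(spin-only) = √[4(4+2)] = √24 ≈ 4.90 Bohr magnetons.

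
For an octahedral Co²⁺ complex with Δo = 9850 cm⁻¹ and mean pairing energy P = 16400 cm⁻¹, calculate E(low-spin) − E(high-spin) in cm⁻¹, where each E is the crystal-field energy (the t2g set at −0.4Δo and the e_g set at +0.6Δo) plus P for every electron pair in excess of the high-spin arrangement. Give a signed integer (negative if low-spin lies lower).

6550

Co is in group 9, so Co²⁺ is d⁷ (9 − 2 = 7).
In the high-spin limit (t2g^5 e_g^2) the orbital term is -0.8Δo = -7880 cm⁻¹, with no excess pairing.
Low-spin t2g^6 e_g^1 gives -1.8Δo = -17730 cm⁻¹, but forming 1 extra pair costs 1P = 16400 cm⁻¹, so E(LS) = -17730 + 16400 = -1330 cm⁻¹.
The difference is -1330 − (-7880) = 6550 cm⁻¹, so high-spin lies lower.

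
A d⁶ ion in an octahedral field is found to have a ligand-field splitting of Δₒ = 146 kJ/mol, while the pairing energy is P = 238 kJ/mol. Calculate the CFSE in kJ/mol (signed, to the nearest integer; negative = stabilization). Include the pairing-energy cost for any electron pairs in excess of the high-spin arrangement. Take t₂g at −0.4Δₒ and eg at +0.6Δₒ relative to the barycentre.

With Δₒ < P the complex is high-spin.
Filling d⁶ accordingly: t₂g⁴ eg².
Orbital CFSE = -0.4Δₒ = -0.4 × 146 = -58 kJ/mol.
High-spin has no excess pairs, so no pairing correction applies.

-58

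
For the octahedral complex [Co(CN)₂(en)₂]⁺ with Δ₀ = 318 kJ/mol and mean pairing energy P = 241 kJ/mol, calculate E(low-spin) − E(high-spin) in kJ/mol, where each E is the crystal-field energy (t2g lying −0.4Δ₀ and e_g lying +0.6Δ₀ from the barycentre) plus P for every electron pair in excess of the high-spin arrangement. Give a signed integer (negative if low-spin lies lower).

-154

Ligand charges: 2×(-1) from CN⁻ and 2×(+0) from en sum to -2; with overall charge +1, Co is +3.
Co sits in group 9; removing 3 electrons leaves Co³⁺ with 9 − 3 = 6 d electrons.
In the high-spin limit (t2g^4 e_g^2) the orbital term is -0.4Δ₀ = -127 kJ/mol, with no excess pairing.
For low-spin the configuration is t2g^6 e_g^0: orbital energy -2.4 × 318 = -763 kJ/mol, and 2 additional pairs relative to high-spin add 482 kJ/mol, giving -281 kJ/mol.
The difference is -281 − (-127) = -154 kJ/mol, so low-spin lies lower.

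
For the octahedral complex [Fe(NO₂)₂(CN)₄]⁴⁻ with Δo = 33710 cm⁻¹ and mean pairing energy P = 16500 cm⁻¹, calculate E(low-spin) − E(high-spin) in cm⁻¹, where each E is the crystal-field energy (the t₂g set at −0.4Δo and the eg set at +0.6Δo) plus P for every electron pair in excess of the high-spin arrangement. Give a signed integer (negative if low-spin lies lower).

-34420

Ligand charges: 2×(-1) from NO₂⁻ and 4×(-1) from CN⁻ sum to -6; with overall charge -4, Fe is +2.
Fe²⁺: group 8, so d-count = 8 − 2 = 6.
In the high-spin limit (t₂g⁴ eg²) the orbital term is -0.4Δo = -13484 cm⁻¹, with no excess pairing.
Low-spin t₂g⁶ eg⁰ gives -2.4Δo = -80904 cm⁻¹, but forming 2 extra pairs costs 2P = 33000 cm⁻¹, so E(LS) = -80904 + 33000 = -47904 cm⁻¹.
Thus E(LS) − E(HS) = -34420 cm⁻¹.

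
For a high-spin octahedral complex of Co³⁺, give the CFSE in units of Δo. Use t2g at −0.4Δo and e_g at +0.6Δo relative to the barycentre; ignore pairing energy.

-0.4 Δo

Co³⁺: group 9, so d-count = 9 − 3 = 6.
Configuration: t2g^4 e_g^2.
CFSE = 4(-0.4Δo) + 2(0.6Δo) = -1.6Δo + 1.2Δo = -0.4Δo.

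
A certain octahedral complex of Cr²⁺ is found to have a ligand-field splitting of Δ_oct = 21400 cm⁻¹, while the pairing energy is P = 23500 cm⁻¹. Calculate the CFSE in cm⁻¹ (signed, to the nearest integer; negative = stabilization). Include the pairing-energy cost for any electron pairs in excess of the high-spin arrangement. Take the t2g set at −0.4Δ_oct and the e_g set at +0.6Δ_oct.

-12840

Cr sits in group 6; removing 2 electrons leaves Cr²⁺ with 6 − 2 = 4 d electrons.
With Δ_oct < P the complex is high-spin.
That gives t2g^3 e_g^1.
Orbital CFSE = -0.6Δ_oct = -0.6 × 21400 = -12840 cm⁻¹.
High-spin has no excess pairs, so no pairing correction applies.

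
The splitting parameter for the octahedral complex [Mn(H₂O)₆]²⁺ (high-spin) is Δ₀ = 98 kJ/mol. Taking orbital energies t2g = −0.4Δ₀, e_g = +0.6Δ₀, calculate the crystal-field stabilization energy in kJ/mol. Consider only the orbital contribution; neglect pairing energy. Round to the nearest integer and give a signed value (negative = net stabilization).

H₂O is neutral, so the +2 overall charge sits on Mn: oxidation state +2.
Mn sits in group 7; removing 2 electrons leaves Mn²⁺ with 7 − 2 = 5 d electrons.
Electron filling gives t2g^3 e_g^2.
CFSE(orbital) = 3×(-0.4Δ₀) + 2×(0.6Δ₀) = 0.0Δ₀; with Δ₀ = 98 kJ/mol that is 0 kJ/mol.

0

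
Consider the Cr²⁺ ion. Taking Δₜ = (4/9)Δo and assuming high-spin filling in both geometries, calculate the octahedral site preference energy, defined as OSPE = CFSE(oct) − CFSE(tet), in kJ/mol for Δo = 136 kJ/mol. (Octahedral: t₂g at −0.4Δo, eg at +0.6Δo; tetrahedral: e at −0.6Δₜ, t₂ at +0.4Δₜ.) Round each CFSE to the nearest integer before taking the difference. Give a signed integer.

Cr²⁺: group 6, so d-count = 6 − 2 = 4.
Octahedral (high-spin): t₂g³ eg¹, CFSE = 3(−0.4) + 1(+0.6) = -0.6Δo = -0.6 × 136 = -82 kJ/mol.
In a tetrahedral site the filling is e² t₂²: CFSE(tet) = -0.4Δₜ = -0.4 × (4/9)(136) = -24 kJ/mol.
OSPE = CFSE(oct) − CFSE(tet) = -82 − (-24) = -58 kJ/mol.

-58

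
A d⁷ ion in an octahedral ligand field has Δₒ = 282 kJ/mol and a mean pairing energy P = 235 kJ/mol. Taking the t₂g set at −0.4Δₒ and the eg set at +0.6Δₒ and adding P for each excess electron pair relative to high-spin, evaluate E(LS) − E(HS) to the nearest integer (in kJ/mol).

-47

High-spin: t₂g⁵ eg², CFSE = -0.8Δₒ = -226 kJ/mol.
For low-spin the configuration is t₂g⁶ eg¹: orbital energy -1.8 × 282 = -508 kJ/mol, and 1 additional pair relative to high-spin adds 235 kJ/mol, giving -273 kJ/mol.
Thus E(LS) − E(HS) = -47 kJ/mol.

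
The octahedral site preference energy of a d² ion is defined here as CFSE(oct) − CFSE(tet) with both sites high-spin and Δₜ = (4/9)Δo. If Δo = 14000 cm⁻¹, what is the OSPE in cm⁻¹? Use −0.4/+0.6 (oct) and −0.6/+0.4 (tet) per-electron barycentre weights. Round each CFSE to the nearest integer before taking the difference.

-3733

Octahedral high-spin t2g^2 e_g^0: CFSE = -0.8 × 14000 = -11200 cm⁻¹.
Tetrahedral e^2 t2^0 gives -1.2Δₜ = -1.2 × (4/9) × 14000 = -7467 cm⁻¹.
OSPE = -11200 − (-7467) = -3733 cm⁻¹.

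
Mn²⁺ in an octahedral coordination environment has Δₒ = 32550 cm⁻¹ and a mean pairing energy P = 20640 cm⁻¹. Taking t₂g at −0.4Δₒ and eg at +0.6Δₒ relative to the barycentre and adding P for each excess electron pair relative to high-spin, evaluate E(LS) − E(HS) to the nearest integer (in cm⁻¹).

-23820

Group 7 minus oxidation state +2 gives a d⁵ configuration for Mn²⁺.
In the high-spin limit (t₂g³ eg²) the orbital term is 0.0Δₒ = 0 cm⁻¹, with no excess pairing.
For low-spin the configuration is t₂g⁵ eg⁰: orbital energy -2.0 × 32550 = -65100 cm⁻¹, and 2 additional pairs relative to high-spin add 41280 cm⁻¹, giving -23820 cm⁻¹.
The difference is -23820 − (0) = -23820 cm⁻¹, so low-spin lies lower.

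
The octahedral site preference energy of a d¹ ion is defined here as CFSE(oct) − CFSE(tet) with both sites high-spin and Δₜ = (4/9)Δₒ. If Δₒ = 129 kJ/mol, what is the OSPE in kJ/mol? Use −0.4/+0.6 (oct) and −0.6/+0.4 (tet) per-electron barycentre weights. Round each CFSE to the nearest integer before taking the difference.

Octahedral high-spin t₂g¹ eg⁰: CFSE = -0.4 × 129 = -52 kJ/mol.
In a tetrahedral site the filling is e¹ t₂⁰: CFSE(tet) = -0.6Δₜ = -0.6 × (4/9)(129) = -34 kJ/mol.
OSPE = -52 − (-34) = -18 kJ/mol.

-18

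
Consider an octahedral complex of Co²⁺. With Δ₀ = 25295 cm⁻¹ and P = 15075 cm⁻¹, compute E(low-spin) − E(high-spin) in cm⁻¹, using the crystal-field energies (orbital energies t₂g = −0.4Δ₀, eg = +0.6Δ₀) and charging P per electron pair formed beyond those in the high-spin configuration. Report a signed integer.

Co²⁺: group 9, so d-count = 9 − 2 = 7.
High-spin: t₂g⁵ eg², CFSE = -0.8Δ₀ = -20236 cm⁻¹.
Low-spin: t₂g⁶ eg¹, orbital CFSE = -1.8Δ₀ = -45531 cm⁻¹; plus 1 excess pair × P = +15075 cm⁻¹; total -30456 cm⁻¹.
The difference is -30456 − (-20236) = -10220 cm⁻¹, so low-spin lies lower.

-10220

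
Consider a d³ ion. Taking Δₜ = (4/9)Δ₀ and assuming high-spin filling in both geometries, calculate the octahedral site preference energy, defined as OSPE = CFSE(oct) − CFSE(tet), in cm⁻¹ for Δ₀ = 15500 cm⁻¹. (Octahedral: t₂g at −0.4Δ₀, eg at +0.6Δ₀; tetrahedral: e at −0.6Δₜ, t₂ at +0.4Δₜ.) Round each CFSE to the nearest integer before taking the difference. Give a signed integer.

-13089

Octahedral (high-spin): t₂g³ eg⁰, CFSE = 3(−0.4) + 0(+0.6) = -1.2Δ₀ = -1.2 × 15500 = -18600 cm⁻¹.
Tetrahedral e² t₂¹ gives -0.8Δₜ = -0.8 × (4/9) × 15500 = -5511 cm⁻¹.
OSPE = CFSE(oct) − CFSE(tet) = -18600 − (-5511) = -13089 cm⁻¹.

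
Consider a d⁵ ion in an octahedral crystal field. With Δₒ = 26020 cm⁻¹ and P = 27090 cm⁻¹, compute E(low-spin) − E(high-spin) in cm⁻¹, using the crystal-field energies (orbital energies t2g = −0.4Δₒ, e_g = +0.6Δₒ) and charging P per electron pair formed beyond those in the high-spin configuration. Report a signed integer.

High-spin d⁵ fills as t2g^3 e_g^2 with CFSE 3(−0.4) + 2(+0.6) = 0.0Δₒ = 0 cm⁻¹.
Low-spin t2g^5 e_g^0 gives -2.0Δₒ = -52040 cm⁻¹, but forming 2 extra pairs costs 2P = 54180 cm⁻¹, so E(LS) = -52040 + 54180 = 2140 cm⁻¹.
E(LS) − E(HS) = 2140 − (0) = 2140 cm⁻¹.

2140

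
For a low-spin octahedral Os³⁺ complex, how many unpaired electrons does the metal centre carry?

Os³⁺: group 8, so d-count = 8 − 3 = 5.
Configuration: t₂g⁵ eg⁰, giving 1 unpaired electron.

1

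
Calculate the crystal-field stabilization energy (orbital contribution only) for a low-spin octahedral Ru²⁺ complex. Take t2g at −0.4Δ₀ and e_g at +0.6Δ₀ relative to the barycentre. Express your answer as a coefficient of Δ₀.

Ru²⁺: group 8, so d-count = 8 − 2 = 6.
Configuration: t2g^6 e_g^0.
CFSE = 6(-0.4Δ₀) + 0(0.6Δ₀) = -2.4Δ₀ + 0.0Δ₀ = -2.4Δ₀.

-2.4 Δ₀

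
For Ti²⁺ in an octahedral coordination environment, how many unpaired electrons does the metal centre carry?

Ti sits in group 4; removing 2 electrons leaves Ti²⁺ with 4 − 2 = 2 d electrons.
For octahedral d² the high- and low-spin configurations coincide.
Configuration: t2g^2 e_g^0, giving 2 unpaired electrons.

2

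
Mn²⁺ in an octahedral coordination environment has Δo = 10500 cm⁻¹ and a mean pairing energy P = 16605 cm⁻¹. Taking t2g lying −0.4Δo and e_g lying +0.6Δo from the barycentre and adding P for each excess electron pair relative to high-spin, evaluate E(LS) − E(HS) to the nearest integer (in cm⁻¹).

12210

Mn is in group 7, so Mn²⁺ is d⁵ (7 − 2 = 5).
High-spin: t2g^3 e_g^2, CFSE = 0.0Δo = 0 cm⁻¹.
Low-spin t2g^5 e_g^0 gives -2.0Δo = -21000 cm⁻¹, but forming 2 extra pairs costs 2P = 33210 cm⁻¹, so E(LS) = -21000 + 33210 = 12210 cm⁻¹.
E(LS) − E(HS) = 12210 − (0) = 12210 cm⁻¹.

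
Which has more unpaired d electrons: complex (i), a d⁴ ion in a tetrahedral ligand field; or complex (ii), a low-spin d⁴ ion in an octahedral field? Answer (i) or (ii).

(i): Tetrahedral splitting is small, so the complex is high-spin; e² t₂² → 4 unpaired.
(ii): t₂g⁴ eg⁰ → 2 unpaired.
So (i) has more unpaired electrons.

(i)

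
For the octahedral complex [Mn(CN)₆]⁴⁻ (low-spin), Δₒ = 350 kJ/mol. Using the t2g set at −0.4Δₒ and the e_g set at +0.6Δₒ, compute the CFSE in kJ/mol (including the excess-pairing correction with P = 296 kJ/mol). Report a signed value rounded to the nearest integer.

Each CN⁻ contributes -1; 6 × (-1) = -6. With overall charge -4, Mn is in the +2 oxidation state.
Group 7 minus oxidation state +2 gives a d⁵ configuration for Mn²⁺.
The d⁵ electrons fill as t2g^5 e_g^0.
The orbital stabilization is -2.0Δₒ = -2.0 × 350 = -700 kJ/mol.
Relative to high-spin t2g^3 e_g^2 (0 paired), the low-spin configuration has 2 additional pairs, contributing +2 × 296 = +592 kJ/mol.
Net CFSE = -700 + 592 = -108 kJ/mol.

-108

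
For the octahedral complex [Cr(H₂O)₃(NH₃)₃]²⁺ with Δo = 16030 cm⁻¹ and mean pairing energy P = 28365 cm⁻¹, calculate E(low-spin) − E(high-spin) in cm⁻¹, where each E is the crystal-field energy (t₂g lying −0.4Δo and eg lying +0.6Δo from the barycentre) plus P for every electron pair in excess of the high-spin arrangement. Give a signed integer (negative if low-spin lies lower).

Ligand charges: 3×(+0) from H₂O and 3×(+0) from NH₃ sum to +0; with overall charge +2, Cr is +2.
Cr²⁺: group 6, so d-count = 6 − 2 = 4.
High-spin: t₂g³ eg¹, CFSE = -0.6Δo = -9618 cm⁻¹.
Low-spin t₂g⁴ eg⁰ gives -1.6Δo = -25648 cm⁻¹, but forming 1 extra pair costs 1P = 28365 cm⁻¹, so E(LS) = -25648 + 28365 = 2717 cm⁻¹.
The difference is 2717 − (-9618) = 12335 cm⁻¹, so high-spin lies lower.

12335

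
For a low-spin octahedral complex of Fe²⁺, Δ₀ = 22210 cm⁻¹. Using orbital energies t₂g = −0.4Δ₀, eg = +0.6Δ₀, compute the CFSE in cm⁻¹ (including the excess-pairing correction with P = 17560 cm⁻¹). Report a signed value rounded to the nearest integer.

-18184

Fe sits in group 8; removing 2 electrons leaves Fe²⁺ with 8 − 2 = 6 d electrons.
Configuration: t₂g⁶ eg⁰.
The orbital stabilization is -2.4Δ₀ = -2.4 × 22210 = -53304 cm⁻¹.
Pairing penalty: 3 pairs vs 1 in the high-spin reference → 2 extra × P = 35120 cm⁻¹.
Overall CFSE = -53304 + 35120 = -18184 cm⁻¹.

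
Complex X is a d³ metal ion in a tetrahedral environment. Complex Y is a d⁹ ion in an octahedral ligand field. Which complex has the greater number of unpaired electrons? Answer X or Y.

X

X: With tetrahedral geometry the complex is necessarily high-spin; e^2 t2^1 → 3 unpaired.
Y: t2g^6 e_g^3 → 1 unpaired.
So X has more unpaired electrons.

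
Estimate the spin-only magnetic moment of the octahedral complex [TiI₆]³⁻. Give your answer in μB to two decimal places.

1.73 μB

Each I⁻ contributes -1; 6 × (-1) = -6. With overall charge -3, Ti is in the +3 oxidation state.
Ti is in group 4, so Ti³⁺ is d¹ (4 − 3 = 1).
For octahedral d¹ the high- and low-spin configurations coincide.
Configuration: t₂g¹ eg⁰ → 1 unpaired electron.
μ(spin-only) = √[1(1+2)] = √3 ≈ 1.73 μB.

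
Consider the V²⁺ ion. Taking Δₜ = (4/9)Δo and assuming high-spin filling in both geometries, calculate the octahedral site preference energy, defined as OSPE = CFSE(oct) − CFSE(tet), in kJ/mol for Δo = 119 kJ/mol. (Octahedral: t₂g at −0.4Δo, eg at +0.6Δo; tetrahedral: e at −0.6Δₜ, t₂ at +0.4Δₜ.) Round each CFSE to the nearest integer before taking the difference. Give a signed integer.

-101

V²⁺: group 5, so d-count = 5 − 2 = 3.
Octahedral high-spin t2g^3 e_g^0: CFSE = -1.2 × 119 = -143 kJ/mol.
Tetrahedral e^2 t2^1 gives -0.8Δₜ = -0.8 × (4/9) × 119 = -42 kJ/mol.
Subtracting, OSPE = -143 − (-42) = -101 kJ/mol.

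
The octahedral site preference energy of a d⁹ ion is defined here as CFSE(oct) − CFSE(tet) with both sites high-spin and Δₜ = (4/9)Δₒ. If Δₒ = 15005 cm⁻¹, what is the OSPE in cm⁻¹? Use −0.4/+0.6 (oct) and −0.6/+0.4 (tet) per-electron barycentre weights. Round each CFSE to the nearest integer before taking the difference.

In an octahedral site d⁹ (HS) is t₂g⁶ eg³, giving CFSE(oct) = -0.6Δₒ = -9003 cm⁻¹.
Tetrahedral e⁴ t₂⁵ gives -0.4Δₜ = -0.4 × (4/9) × 15005 = -2668 cm⁻¹.
Subtracting, OSPE = -9003 − (-2668) = -6335 cm⁻¹.

-6335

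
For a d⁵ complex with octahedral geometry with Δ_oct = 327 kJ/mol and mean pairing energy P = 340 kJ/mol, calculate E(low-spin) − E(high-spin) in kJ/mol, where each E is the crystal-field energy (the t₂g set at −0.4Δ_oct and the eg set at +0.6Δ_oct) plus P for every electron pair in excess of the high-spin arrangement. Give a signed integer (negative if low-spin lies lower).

High-spin: t₂g³ eg², CFSE = 0.0Δ_oct = 0 kJ/mol.
Low-spin t₂g⁵ eg⁰ gives -2.0Δ_oct = -654 kJ/mol, but forming 2 extra pairs costs 2P = 680 kJ/mol, so E(LS) = -654 + 680 = 26 kJ/mol.
The difference is 26 − (0) = 26 kJ/mol, so high-spin lies lower.

26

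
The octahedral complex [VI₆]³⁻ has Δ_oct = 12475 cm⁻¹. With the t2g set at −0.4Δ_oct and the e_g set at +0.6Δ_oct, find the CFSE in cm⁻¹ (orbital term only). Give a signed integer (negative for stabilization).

-9980

Each I⁻ contributes -1; 6 × (-1) = -6. With overall charge -3, V is in the +3 oxidation state.
Group 5 minus oxidation state +3 gives a d² configuration for V³⁺.
The d² electrons fill as t2g^2 e_g^0.
CFSE(orbital) = 2×(-0.4Δ_oct) + 0×(0.6Δ_oct) = -0.8Δ_oct; with Δ_oct = 12475 cm⁻¹ that is -9980 cm⁻¹.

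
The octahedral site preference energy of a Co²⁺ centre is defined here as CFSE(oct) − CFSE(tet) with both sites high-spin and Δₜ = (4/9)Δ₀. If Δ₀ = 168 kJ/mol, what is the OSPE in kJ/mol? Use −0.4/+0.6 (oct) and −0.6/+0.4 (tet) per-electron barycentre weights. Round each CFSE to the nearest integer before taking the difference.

Co²⁺: group 9, so d-count = 9 − 2 = 7.
In an octahedral site d⁷ (HS) is t2g^5 e_g^2, giving CFSE(oct) = -0.8Δ₀ = -134 kJ/mol.
Tetrahedral: e^4 t2^3, CFSE = 4(−0.6) + 3(+0.4) = -1.2Δₜ = -1.2 × (4/9) × 168 = -90 kJ/mol.
Subtracting, OSPE = -134 − (-90) = -44 kJ/mol.

-44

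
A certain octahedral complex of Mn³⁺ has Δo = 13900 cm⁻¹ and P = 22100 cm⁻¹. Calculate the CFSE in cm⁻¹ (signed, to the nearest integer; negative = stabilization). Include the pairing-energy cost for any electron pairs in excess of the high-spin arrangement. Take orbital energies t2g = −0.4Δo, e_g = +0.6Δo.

Mn is in group 7, so Mn³⁺ is d⁴ (7 − 3 = 4).
Since Δo = 13900 cm⁻¹ < P = 22100 cm⁻¹, the complex adopts the high-spin configuration.
That gives t2g^3 e_g^1.
Orbital CFSE = -0.6Δo = -0.6 × 13900 = -8340 cm⁻¹.
High-spin has no excess pairs, so no pairing correction applies.

-8340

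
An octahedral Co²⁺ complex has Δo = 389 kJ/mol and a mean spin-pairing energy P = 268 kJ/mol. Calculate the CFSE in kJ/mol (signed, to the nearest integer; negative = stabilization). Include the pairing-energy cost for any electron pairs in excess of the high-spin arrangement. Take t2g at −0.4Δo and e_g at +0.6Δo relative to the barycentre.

-432

Co is in group 9, so Co²⁺ is d⁷ (9 − 2 = 7).
Δo > P, so pairing is preferred: the ground state is low-spin.
Configuration: t2g^6 e_g^1.
Orbital CFSE = -1.8Δo = -1.8 × 389 = -700 kJ/mol.
Excess pairs vs high-spin: 3 − 2 = 1; pairing cost = +268 kJ/mol.
Net CFSE = -700 + 268 = -432 kJ/mol.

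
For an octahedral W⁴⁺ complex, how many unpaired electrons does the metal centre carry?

2

Group 6 minus oxidation state +4 gives a d² configuration for W⁴⁺.
Configuration: t₂g² eg⁰, giving 2 unpaired electrons.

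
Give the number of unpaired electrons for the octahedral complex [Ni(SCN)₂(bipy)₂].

Ligand charges: 2×(-1) from SCN⁻ and 2×(+0) from bipy sum to -2; with overall charge +0, Ni is +2.
Group 10 minus oxidation state +2 gives a d⁸ configuration for Ni²⁺.
Configuration: t₂g⁶ eg², giving 2 unpaired electrons.

2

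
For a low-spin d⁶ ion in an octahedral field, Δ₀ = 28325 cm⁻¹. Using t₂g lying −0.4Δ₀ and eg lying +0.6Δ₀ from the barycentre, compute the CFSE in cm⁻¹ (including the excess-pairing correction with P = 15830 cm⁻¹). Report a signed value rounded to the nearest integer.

-36320

Electron filling gives t₂g⁶ eg⁰.
Orbital CFSE = 6(-0.4) + 0(0.6) = -2.4Δ₀ = -2.4 × 28325 = -67980 cm⁻¹.
High-spin d⁶ would be t₂g⁴ eg² with 1 pair; low-spin has 3, so 2 excess pairs cost +2P = +31660 cm⁻¹.
Overall CFSE = -67980 + 31660 = -36320 cm⁻¹.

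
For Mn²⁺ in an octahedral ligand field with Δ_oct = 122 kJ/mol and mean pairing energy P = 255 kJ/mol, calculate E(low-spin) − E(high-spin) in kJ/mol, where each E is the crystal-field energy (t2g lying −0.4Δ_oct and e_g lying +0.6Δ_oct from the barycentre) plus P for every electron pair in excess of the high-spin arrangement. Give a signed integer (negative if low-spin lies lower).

266

Group 7 minus oxidation state +2 gives a d⁵ configuration for Mn²⁺.
High-spin d⁵ fills as t2g^3 e_g^2 with CFSE 3(−0.4) + 2(+0.6) = 0.0Δ_oct = 0 kJ/mol.
Low-spin t2g^5 e_g^0 gives -2.0Δ_oct = -244 kJ/mol, but forming 2 extra pairs costs 2P = 510 kJ/mol, so E(LS) = -244 + 510 = 266 kJ/mol.
E(LS) − E(HS) = 266 − (0) = 266 kJ/mol.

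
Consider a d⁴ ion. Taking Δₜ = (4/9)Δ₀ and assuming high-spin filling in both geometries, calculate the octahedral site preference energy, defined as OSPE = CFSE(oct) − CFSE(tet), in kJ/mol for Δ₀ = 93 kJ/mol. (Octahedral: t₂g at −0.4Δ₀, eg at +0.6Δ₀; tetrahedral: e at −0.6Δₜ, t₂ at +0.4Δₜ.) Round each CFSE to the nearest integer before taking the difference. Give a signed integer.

Octahedral (high-spin): t₂g³ eg¹, CFSE = 3(−0.4) + 1(+0.6) = -0.6Δ₀ = -0.6 × 93 = -56 kJ/mol.
Tetrahedral e² t₂² gives -0.4Δₜ = -0.4 × (4/9) × 93 = -17 kJ/mol.
OSPE = -56 − (-17) = -39 kJ/mol.

-39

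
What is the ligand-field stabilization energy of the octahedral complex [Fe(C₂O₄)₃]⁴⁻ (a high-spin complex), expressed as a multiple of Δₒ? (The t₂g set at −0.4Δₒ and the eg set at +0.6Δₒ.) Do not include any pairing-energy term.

-0.4 Δₒ

Each C₂O₄²⁻ contributes -2; 3 × (-2) = -6. With overall charge -4, Fe is in the +2 oxidation state.
Fe sits in group 8; removing 2 electrons leaves Fe²⁺ with 8 − 2 = 6 d electrons.
Configuration: t₂g⁴ eg².
CFSE = 4(-0.4Δₒ) + 2(0.6Δₒ) = -1.6Δₒ + 1.2Δₒ = -0.4Δₒ.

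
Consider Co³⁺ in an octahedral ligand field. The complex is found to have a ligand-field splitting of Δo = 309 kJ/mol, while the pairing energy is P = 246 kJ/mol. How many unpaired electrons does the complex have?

Group 9 minus oxidation state +3 gives a d⁶ configuration for Co³⁺.
Since Δo = 309 kJ/mol > P = 246 kJ/mol, the complex adopts the low-spin configuration.
Configuration: t2g^6 e_g^0.
Unpaired electrons: 0.

0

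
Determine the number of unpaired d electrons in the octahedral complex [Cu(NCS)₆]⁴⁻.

1

Each NCS⁻ contributes -1; 6 × (-1) = -6. With overall charge -4, Cu is in the +2 oxidation state.
Group 11 minus oxidation state +2 gives a d⁹ configuration for Cu²⁺.
Configuration: t₂g⁶ eg³, giving 1 unpaired electron.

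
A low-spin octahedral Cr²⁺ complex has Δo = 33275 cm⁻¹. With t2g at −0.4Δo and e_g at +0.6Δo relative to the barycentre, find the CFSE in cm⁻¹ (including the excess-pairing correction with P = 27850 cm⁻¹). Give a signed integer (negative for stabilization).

-25390

Cr²⁺: group 6, so d-count = 6 − 2 = 4.
Configuration: t2g^4 e_g^0.
The orbital stabilization is -1.6Δo = -1.6 × 33275 = -53240 cm⁻¹.
High-spin d⁴ would be t2g^3 e_g^1 with 0 pairs; low-spin has 1, so 1 excess pair costs +1P = +27850 cm⁻¹.
Net CFSE = -53240 + 27850 = -25390 cm⁻¹.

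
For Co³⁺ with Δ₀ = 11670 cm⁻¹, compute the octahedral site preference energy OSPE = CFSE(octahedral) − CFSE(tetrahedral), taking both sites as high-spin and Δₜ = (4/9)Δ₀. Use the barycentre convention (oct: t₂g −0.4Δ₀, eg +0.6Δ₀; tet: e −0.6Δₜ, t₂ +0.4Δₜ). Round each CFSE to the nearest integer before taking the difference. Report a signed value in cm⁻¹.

-1556

Group 9 minus oxidation state +3 gives a d⁶ configuration for Co³⁺.
In an octahedral site d⁶ (HS) is t2g^4 e_g^2, giving CFSE(oct) = -0.4Δ₀ = -4668 cm⁻¹.
Tetrahedral e^3 t2^3 gives -0.6Δₜ = -0.6 × (4/9) × 11670 = -3112 cm⁻¹.
OSPE = -4668 − (-3112) = -1556 cm⁻¹.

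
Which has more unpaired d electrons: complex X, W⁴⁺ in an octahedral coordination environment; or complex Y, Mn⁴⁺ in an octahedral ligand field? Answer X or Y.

X: W sits in group 6; removing 4 electrons leaves W⁴⁺ with 6 − 4 = 2 d electrons; For octahedral d² the high- and low-spin configurations coincide; t₂g² eg⁰ → 2 unpaired.
Y: Mn is in group 7, so Mn⁴⁺ is d³ (7 − 4 = 3); t₂g³ eg⁰ → 3 unpaired.
So Y has more unpaired electrons.

Y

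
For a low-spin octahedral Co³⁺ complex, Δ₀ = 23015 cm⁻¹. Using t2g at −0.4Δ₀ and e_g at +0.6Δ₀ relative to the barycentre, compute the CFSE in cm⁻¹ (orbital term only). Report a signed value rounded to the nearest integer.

Co sits in group 9; removing 3 electrons leaves Co³⁺ with 9 − 3 = 6 d electrons.
The d⁶ electrons fill as t2g^6 e_g^0.
CFSE(orbital) = 6×(-0.4Δ₀) + 0×(0.6Δ₀) = -2.4Δ₀; with Δ₀ = 23015 cm⁻¹ that is -55236 cm⁻¹.

-55236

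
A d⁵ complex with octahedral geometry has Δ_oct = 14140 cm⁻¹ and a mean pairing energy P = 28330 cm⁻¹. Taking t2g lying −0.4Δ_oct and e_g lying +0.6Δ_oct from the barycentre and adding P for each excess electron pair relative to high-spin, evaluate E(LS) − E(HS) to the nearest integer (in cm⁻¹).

28380

In the high-spin limit (t2g^3 e_g^2) the orbital term is 0.0Δ_oct = 0 cm⁻¹, with no excess pairing.
Low-spin t2g^5 e_g^0 gives -2.0Δ_oct = -28280 cm⁻¹, but forming 2 extra pairs costs 2P = 56660 cm⁻¹, so E(LS) = -28280 + 56660 = 28380 cm⁻¹.
E(LS) − E(HS) = 28380 − (0) = 28380 cm⁻¹.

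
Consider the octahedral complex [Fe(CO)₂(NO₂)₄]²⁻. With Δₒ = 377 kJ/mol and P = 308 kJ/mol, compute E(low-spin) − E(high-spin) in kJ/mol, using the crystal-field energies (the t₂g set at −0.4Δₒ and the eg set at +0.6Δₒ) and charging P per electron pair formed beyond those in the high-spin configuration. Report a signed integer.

-138

Ligand charges: 2×(+0) from CO and 4×(-1) from NO₂⁻ sum to -4; with overall charge -2, Fe is +2.
Fe²⁺: group 8, so d-count = 8 − 2 = 6.
High-spin: t₂g⁴ eg², CFSE = -0.4Δₒ = -151 kJ/mol.
Low-spin t₂g⁶ eg⁰ gives -2.4Δₒ = -905 kJ/mol, but forming 2 extra pairs costs 2P = 616 kJ/mol, so E(LS) = -905 + 616 = -289 kJ/mol.
Thus E(LS) − E(HS) = -138 kJ/mol.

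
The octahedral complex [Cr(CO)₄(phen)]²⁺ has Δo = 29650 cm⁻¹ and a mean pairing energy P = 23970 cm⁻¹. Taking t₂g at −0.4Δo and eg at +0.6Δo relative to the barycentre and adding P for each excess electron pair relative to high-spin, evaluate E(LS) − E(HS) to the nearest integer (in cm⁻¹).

Ligand charges: 4×(+0) from CO and 1×(+0) from phen sum to +0; with overall charge +2, Cr is +2.
Cr²⁺: group 6, so d-count = 6 − 2 = 4.
In the high-spin limit (t₂g³ eg¹) the orbital term is -0.6Δo = -17790 cm⁻¹, with no excess pairing.
Low-spin t₂g⁴ eg⁰ gives -1.6Δo = -47440 cm⁻¹, but forming 1 extra pair costs 1P = 23970 cm⁻¹, so E(LS) = -47440 + 23970 = -23470 cm⁻¹.
E(LS) − E(HS) = -23470 − (-17790) = -5680 cm⁻¹.

-5680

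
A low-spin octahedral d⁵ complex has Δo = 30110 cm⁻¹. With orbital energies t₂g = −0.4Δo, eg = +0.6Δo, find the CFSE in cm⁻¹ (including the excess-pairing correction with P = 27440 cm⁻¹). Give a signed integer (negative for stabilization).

The d⁵ electrons fill as t₂g⁵ eg⁰.
CFSE(orbital) = 5×(-0.4Δo) + 0×(0.6Δo) = -2.0Δo; with Δo = 30110 cm⁻¹ that is -60220 cm⁻¹.
Pairing penalty: 2 pairs vs 0 in the high-spin reference → 2 extra × P = 54880 cm⁻¹.
Overall CFSE = -60220 + 54880 = -5340 cm⁻¹.

-5340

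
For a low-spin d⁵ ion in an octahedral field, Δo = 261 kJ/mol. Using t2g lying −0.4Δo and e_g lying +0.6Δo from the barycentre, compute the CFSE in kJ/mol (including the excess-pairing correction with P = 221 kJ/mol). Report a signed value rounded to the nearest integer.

Configuration: t2g^5 e_g^0.
The orbital stabilization is -2.0Δo = -2.0 × 261 = -522 kJ/mol.
Pairing penalty: 2 pairs vs 0 in the high-spin reference → 2 extra × P = 442 kJ/mol.
Overall CFSE = -522 + 442 = -80 kJ/mol.

-80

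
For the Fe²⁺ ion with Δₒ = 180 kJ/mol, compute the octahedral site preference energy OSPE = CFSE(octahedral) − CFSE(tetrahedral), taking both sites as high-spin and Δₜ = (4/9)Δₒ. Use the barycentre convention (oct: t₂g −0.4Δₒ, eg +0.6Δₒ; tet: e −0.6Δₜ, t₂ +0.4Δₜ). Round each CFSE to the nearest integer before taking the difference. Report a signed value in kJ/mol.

Group 8 minus oxidation state +2 gives a d⁶ configuration for Fe²⁺.
In an octahedral site d⁶ (HS) is t₂g⁴ eg², giving CFSE(oct) = -0.4Δₒ = -72 kJ/mol.
In a tetrahedral site the filling is e³ t₂³: CFSE(tet) = -0.6Δₜ = -0.6 × (4/9)(180) = -48 kJ/mol.
Subtracting, OSPE = -72 − (-48) = -24 kJ/mol.

-24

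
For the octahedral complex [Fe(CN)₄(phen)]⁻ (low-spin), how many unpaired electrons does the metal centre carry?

1

Ligand charges: 4×(-1) from CN⁻ and 1×(+0) from phen sum to -4; with overall charge -1, Fe is +3.
Fe³⁺: group 8, so d-count = 8 − 3 = 5.
Configuration: t2g^5 e_g^0, giving 1 unpaired electron.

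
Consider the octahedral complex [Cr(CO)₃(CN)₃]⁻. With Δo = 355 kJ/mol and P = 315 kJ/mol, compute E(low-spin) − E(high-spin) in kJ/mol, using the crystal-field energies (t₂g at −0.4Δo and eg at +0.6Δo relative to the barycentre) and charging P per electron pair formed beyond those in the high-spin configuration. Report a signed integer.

Ligand charges: 3×(+0) from CO and 3×(-1) from CN⁻ sum to -3; with overall charge -1, Cr is +2.
Group 6 minus oxidation state +2 gives a d⁴ configuration for Cr²⁺.
High-spin: t₂g³ eg¹, CFSE = -0.6Δo = -213 kJ/mol.
Low-spin: t₂g⁴ eg⁰, orbital CFSE = -1.6Δo = -568 kJ/mol; plus 1 excess pair × P = +315 kJ/mol; total -253 kJ/mol.
Thus E(LS) − E(HS) = -40 kJ/mol.

-40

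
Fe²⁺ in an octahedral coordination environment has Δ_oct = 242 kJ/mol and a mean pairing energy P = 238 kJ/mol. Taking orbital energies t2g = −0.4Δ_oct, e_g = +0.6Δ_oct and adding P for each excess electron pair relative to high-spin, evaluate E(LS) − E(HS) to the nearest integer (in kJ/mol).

-8

Group 8 minus oxidation state +2 gives a d⁶ configuration for Fe²⁺.
In the high-spin limit (t2g^4 e_g^2) the orbital term is -0.4Δ_oct = -97 kJ/mol, with no excess pairing.
Low-spin t2g^6 e_g^0 gives -2.4Δ_oct = -581 kJ/mol, but forming 2 extra pairs costs 2P = 476 kJ/mol, so E(LS) = -581 + 476 = -105 kJ/mol.
The difference is -105 − (-97) = -8 kJ/mol, so low-spin lies lower.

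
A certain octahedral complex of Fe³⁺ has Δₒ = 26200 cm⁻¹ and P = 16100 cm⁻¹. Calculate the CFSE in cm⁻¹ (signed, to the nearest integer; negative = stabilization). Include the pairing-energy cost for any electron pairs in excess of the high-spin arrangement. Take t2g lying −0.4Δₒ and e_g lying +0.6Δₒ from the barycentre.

-20200

Fe³⁺: group 8, so d-count = 8 − 3 = 5.
Since Δₒ = 26200 cm⁻¹ > P = 16100 cm⁻¹, the complex adopts the low-spin configuration.
Configuration: t2g^5 e_g^0.
Orbital CFSE = -2.0Δₒ = -2.0 × 26200 = -52400 cm⁻¹.
Excess pairs vs high-spin: 2 − 0 = 2; pairing cost = +32200 cm⁻¹.
Net CFSE = -52400 + 32200 = -20200 cm⁻¹.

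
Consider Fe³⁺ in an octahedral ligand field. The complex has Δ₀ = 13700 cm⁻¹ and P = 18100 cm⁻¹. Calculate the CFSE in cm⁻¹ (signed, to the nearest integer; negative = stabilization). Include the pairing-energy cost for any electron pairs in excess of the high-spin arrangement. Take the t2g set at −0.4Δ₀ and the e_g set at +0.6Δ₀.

0

Group 8 minus oxidation state +3 gives a d⁵ configuration for Fe³⁺.
Since Δ₀ = 13700 cm⁻¹ < P = 18100 cm⁻¹, the complex adopts the high-spin configuration.
Configuration: t2g^3 e_g^2.
Orbital CFSE = 0.0Δ₀ = 0.0 × 13700 = 0 cm⁻¹.
High-spin has no excess pairs, so no pairing correction applies.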